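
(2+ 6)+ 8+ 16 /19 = 320 /19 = 16.84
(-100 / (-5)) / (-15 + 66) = 20 / 51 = 0.39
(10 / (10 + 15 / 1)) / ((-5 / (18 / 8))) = -9 / 50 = -0.18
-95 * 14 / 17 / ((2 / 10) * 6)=-3325 / 51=-65.20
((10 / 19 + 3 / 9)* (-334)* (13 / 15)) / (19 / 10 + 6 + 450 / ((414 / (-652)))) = 9786868 / 27562293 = 0.36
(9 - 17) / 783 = -8 / 783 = -0.01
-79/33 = -2.39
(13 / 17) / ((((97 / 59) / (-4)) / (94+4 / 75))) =-21641672 / 123675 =-174.99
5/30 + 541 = 3247/6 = 541.17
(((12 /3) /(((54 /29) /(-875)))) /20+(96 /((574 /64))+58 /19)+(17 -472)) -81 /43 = -6800798869 /12661866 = -537.11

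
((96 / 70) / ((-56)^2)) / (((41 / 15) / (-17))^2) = 39015 / 2306332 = 0.02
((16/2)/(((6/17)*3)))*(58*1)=3944/9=438.22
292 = 292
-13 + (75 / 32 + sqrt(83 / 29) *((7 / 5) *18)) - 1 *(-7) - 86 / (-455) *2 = -47731 / 14560 + 126 *sqrt(2407) / 145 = 39.35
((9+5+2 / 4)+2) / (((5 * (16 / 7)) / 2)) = 231 / 80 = 2.89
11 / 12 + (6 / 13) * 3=359 / 156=2.30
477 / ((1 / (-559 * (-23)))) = 6132789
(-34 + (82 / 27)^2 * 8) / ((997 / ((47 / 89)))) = 1363282 / 64686357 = 0.02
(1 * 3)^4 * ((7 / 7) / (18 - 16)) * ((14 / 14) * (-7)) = -567 / 2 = -283.50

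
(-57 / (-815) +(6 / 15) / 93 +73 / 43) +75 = 250213871 / 3259185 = 76.77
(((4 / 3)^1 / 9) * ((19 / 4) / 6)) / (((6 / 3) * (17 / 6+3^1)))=19 / 1890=0.01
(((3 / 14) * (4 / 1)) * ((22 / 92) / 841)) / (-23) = -33 / 3114223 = -0.00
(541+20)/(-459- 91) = -51/50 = -1.02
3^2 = 9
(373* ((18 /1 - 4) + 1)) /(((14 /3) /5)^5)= 4248703125 /537824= 7899.80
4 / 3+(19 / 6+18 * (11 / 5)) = 441 / 10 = 44.10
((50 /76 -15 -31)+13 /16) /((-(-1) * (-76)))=13537 /23104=0.59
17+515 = 532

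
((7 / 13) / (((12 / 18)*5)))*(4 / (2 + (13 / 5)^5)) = 26250 / 4908059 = 0.01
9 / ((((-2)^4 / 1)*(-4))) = -9 / 64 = -0.14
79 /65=1.22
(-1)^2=1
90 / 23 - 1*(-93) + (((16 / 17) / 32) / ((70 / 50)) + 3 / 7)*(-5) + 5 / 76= 19705171 / 208012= 94.73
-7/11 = -0.64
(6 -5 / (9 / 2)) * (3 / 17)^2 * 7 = 308 / 289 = 1.07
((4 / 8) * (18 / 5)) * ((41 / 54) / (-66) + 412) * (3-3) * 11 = 0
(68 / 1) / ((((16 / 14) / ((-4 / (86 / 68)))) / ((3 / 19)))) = -24276 / 817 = -29.71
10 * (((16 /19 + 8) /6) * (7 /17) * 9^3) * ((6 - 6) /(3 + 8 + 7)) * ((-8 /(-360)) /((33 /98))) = 0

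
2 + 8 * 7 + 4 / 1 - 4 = 58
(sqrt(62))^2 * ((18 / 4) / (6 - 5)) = 279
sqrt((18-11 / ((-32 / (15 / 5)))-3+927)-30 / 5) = sqrt(59970) / 8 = 30.61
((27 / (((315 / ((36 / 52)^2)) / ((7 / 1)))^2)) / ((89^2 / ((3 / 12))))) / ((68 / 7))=15309 / 1538375430800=0.00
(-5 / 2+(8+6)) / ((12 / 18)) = 17.25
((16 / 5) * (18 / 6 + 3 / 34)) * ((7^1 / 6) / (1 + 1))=98 / 17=5.76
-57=-57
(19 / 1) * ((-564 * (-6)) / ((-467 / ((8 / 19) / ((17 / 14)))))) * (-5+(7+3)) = -1895040 / 7939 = -238.70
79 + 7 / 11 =876 / 11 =79.64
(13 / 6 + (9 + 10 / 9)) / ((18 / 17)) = 3757 / 324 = 11.60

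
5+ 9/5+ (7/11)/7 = 379/55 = 6.89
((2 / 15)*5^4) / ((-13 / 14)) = -3500 / 39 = -89.74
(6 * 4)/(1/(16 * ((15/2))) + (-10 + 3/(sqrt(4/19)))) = -3453120/822001-518400 * sqrt(19)/822001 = -6.95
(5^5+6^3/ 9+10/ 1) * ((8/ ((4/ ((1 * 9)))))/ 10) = 28431/ 5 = 5686.20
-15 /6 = -5 /2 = -2.50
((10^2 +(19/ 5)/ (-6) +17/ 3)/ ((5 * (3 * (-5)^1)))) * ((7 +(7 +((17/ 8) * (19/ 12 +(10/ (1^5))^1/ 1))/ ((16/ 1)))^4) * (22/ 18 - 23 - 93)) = 96425855157078831866071/ 112717121716224000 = 855467.68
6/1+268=274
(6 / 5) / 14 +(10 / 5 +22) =843 / 35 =24.09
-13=-13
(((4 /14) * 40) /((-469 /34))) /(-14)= 1360 /22981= 0.06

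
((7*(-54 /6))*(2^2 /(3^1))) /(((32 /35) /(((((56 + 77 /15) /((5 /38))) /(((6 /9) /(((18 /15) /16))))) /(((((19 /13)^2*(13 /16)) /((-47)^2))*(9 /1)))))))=-1290340961 /1900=-679126.82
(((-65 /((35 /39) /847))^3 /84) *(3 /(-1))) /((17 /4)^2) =923506550515692 /2023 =456503485178.30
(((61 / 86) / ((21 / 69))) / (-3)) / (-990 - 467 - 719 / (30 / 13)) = 7015 / 15970157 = 0.00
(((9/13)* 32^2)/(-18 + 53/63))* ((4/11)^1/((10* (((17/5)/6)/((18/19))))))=-125411328/49930309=-2.51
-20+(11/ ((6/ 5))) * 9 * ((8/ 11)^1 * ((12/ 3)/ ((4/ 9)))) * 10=5380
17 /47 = 0.36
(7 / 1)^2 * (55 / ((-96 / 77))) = -207515 / 96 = -2161.61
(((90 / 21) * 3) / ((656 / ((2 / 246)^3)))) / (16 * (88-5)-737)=5 / 280564158168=0.00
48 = 48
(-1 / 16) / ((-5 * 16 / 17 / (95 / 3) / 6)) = 323 / 128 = 2.52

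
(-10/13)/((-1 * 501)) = 10/6513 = 0.00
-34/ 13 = -2.62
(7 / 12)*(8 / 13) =0.36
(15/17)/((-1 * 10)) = -3/34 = -0.09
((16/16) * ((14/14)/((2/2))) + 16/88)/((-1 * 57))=-13/627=-0.02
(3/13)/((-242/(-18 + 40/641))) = 17247/1008293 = 0.02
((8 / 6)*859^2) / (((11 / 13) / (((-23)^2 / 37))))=20297630548 / 1221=16623776.04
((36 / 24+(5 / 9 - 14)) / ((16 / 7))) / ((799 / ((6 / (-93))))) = 1505 / 3566736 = 0.00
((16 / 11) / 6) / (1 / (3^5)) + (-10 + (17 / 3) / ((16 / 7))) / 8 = 244861 / 4224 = 57.97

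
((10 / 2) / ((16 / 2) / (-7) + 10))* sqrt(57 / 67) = 35* sqrt(3819) / 4154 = 0.52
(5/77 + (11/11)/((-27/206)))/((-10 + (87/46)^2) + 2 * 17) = -33278332/121315887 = -0.27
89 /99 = 0.90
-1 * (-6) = 6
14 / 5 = 2.80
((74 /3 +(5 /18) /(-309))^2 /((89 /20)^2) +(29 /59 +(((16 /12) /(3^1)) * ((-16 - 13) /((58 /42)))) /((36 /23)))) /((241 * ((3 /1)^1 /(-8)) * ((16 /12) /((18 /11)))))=-365080890687008 /1064636180112681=-0.34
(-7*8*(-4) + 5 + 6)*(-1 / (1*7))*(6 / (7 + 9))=-705 / 56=-12.59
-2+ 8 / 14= -10 / 7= -1.43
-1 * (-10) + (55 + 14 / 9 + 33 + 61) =1445 / 9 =160.56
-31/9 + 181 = 1598/9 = 177.56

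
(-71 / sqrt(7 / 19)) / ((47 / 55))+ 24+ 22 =46 -3905 * sqrt(133) / 329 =-90.88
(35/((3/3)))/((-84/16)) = -20/3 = -6.67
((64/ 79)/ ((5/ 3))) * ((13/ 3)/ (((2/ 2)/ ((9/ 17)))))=7488/ 6715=1.12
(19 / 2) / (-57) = -1 / 6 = -0.17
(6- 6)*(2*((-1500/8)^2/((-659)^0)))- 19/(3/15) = -95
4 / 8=1 / 2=0.50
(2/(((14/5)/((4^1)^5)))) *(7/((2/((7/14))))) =1280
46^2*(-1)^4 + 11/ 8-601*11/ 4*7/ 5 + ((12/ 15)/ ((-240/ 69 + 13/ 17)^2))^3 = -280283005671511681940883/ 1426567426713180361000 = -196.47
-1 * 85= -85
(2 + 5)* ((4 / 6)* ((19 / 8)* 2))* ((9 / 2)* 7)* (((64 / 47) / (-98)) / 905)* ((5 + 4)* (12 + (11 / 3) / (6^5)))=-5318993 / 4593780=-1.16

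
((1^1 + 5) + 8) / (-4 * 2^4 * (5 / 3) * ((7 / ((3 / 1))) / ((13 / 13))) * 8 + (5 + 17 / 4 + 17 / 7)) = -3528 / 498817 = -0.01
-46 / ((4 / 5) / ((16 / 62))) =-460 / 31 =-14.84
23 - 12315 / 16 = -11947 / 16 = -746.69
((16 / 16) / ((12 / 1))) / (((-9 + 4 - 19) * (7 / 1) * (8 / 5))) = -5 / 16128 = -0.00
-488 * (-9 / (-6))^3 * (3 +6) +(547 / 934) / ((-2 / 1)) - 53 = -14876.29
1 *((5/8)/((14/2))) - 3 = -163/56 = -2.91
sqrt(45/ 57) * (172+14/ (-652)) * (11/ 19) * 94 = 28985605 * sqrt(285)/ 58843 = 8315.91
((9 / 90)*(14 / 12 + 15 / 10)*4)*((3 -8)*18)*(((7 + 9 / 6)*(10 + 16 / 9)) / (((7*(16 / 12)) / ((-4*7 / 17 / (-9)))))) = -1696 / 9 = -188.44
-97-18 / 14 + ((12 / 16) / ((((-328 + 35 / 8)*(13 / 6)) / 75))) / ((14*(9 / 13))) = -593794 / 6041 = -98.29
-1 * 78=-78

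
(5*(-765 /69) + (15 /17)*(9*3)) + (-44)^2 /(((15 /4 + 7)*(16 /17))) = 159.74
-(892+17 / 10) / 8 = -8937 / 80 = -111.71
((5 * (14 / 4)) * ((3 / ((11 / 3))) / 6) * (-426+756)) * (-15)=-23625 / 2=-11812.50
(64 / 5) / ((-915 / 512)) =-32768 / 4575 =-7.16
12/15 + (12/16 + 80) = 1631/20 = 81.55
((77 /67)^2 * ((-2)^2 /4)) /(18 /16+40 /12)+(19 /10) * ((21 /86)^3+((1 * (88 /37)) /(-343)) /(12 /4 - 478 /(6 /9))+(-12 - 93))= -2756956724125156824973 /13841807241466624560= -199.18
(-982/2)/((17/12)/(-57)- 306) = 335844/209321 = 1.60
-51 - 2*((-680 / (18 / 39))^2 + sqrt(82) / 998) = -39073259 / 9 - sqrt(82) / 499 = -4341473.24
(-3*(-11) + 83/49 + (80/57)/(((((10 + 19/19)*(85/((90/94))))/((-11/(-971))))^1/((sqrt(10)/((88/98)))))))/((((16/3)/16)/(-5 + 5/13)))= -306000/637 - 529200*sqrt(10)/2107927393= -480.38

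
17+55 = 72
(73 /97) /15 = 73 /1455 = 0.05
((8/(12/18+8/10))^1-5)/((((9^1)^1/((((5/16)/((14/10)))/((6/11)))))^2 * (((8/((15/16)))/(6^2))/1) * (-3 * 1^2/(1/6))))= -0.00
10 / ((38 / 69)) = 18.16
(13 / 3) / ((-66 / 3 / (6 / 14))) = -13 / 154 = -0.08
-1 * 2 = -2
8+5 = 13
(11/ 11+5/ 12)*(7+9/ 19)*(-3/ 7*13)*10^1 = -78455/ 133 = -589.89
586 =586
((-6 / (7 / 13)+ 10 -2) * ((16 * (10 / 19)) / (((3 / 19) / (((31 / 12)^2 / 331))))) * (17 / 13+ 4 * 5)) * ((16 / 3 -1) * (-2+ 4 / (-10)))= 46850672 / 62559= 748.90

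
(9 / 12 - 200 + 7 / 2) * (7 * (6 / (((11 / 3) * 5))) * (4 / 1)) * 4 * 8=-3157056 / 55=-57401.02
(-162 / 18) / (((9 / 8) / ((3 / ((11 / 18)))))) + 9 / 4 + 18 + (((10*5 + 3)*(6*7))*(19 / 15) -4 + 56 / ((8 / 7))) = 2845.58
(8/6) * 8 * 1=32/3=10.67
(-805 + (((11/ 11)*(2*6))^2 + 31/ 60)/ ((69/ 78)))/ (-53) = 19249/ 1590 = 12.11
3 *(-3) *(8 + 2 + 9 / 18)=-189 / 2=-94.50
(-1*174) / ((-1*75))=58 / 25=2.32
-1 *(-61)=61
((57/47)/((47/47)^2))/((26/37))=2109/1222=1.73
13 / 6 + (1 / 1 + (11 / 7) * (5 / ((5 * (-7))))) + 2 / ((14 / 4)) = 1033 / 294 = 3.51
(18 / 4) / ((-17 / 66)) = -297 / 17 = -17.47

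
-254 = -254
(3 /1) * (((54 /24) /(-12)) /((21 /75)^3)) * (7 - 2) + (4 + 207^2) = 234474139 /5488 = 42724.88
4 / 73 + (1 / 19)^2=1517 / 26353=0.06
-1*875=-875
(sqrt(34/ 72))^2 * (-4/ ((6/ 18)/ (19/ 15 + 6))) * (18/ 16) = -1853/ 40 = -46.32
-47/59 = -0.80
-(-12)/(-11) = -12/11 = -1.09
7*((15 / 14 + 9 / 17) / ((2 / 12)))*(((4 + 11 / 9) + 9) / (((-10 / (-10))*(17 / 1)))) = 16256 / 289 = 56.25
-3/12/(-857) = 1/3428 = 0.00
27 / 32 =0.84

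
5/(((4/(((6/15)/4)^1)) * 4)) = 1/32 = 0.03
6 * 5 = 30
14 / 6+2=13 / 3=4.33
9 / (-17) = -9 / 17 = -0.53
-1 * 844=-844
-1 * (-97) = 97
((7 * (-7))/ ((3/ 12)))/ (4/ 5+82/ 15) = -1470/ 47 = -31.28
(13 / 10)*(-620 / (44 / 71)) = -28613 / 22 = -1300.59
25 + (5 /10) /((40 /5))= 401 /16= 25.06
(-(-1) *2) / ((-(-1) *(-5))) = -2 / 5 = -0.40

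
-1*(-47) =47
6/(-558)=-1/93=-0.01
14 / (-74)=-7 / 37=-0.19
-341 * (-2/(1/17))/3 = 11594/3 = 3864.67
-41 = -41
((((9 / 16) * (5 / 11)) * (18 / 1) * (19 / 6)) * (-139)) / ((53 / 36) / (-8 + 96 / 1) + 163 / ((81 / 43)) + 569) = -57758670 / 18690973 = -3.09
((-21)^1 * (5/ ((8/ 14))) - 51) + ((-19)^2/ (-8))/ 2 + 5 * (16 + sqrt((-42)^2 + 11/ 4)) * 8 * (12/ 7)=94061/ 112 + 240 * sqrt(7067)/ 7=3722.07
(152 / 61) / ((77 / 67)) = 2.17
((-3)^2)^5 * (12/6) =118098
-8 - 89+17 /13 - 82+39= -1803 /13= -138.69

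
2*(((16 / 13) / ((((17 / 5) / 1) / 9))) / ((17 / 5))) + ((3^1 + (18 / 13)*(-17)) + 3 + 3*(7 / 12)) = -208469 / 15028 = -13.87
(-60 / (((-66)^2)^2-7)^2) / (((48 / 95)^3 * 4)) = -4286875 / 13272527116742529024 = -0.00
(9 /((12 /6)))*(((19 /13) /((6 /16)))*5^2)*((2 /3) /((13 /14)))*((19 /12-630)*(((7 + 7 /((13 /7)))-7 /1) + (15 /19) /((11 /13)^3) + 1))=-10538043007100 /8772621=-1201242.25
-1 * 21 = -21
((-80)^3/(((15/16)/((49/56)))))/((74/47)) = -33689600/111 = -303509.91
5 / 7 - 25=-170 / 7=-24.29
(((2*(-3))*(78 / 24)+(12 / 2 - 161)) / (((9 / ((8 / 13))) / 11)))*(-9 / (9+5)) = 7678 / 91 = 84.37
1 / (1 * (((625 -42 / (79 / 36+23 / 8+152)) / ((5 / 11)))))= 56545 / 77716111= 0.00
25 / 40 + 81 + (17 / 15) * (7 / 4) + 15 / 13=132229 / 1560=84.76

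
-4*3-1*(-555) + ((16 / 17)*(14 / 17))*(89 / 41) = 6453943 / 11849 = 544.68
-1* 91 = -91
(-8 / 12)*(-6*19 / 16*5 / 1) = 95 / 4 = 23.75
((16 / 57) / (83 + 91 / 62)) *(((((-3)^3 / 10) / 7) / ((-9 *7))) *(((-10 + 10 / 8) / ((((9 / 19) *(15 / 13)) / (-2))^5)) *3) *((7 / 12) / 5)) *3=48000176852576 / 391381385203125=0.12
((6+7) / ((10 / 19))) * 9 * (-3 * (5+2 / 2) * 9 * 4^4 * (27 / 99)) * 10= -276576768 / 11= -25143342.55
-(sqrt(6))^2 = -6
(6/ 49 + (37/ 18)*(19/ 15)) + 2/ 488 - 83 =-129560191/ 1614060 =-80.27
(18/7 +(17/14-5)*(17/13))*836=-180994/91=-1988.95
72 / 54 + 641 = 1927 / 3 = 642.33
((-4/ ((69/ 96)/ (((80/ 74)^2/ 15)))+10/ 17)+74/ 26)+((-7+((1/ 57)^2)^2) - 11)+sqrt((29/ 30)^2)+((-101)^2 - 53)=7443933504990376561/ 734552735706270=10133.97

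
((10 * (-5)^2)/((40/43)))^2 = 72226.56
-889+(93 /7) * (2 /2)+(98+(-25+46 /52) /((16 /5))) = -785.25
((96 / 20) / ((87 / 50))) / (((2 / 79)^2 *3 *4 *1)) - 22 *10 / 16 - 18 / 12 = 119513 / 348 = 343.43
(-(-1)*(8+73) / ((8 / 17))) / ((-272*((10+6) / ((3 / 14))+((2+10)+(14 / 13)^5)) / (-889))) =80209312911 / 12563155456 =6.38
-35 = -35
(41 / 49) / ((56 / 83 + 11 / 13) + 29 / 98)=0.46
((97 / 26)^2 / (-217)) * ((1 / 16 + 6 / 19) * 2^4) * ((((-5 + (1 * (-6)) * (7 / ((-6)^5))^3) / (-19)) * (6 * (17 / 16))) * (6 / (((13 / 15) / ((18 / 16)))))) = -36036926494939797575 / 7104249315326951424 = -5.07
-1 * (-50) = 50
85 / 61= 1.39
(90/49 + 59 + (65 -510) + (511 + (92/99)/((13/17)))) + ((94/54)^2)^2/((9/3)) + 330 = 5151283373024/11171421261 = 461.11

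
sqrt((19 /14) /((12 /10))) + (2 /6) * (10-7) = 1 + sqrt(1995) /42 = 2.06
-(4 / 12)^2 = -1 / 9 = -0.11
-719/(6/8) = -2876/3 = -958.67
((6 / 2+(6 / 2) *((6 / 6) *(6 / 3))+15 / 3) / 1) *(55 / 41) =18.78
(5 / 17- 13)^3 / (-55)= 10077696 / 270215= 37.30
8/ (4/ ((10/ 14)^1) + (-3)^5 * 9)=-40/ 10907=-0.00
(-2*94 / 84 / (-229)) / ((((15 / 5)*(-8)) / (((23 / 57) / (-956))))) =1081 / 6289248672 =0.00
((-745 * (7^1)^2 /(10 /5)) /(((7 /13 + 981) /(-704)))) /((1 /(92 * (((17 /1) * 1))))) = 593775728 /29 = 20475025.10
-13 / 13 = -1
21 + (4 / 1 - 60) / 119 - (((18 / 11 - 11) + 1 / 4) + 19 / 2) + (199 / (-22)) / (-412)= 3107185 / 154088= 20.17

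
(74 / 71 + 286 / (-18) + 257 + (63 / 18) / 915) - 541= -116485939 / 389790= -298.84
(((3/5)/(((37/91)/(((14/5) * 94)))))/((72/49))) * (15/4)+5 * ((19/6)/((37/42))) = 1493611/1480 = 1009.20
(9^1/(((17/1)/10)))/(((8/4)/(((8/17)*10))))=3600/289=12.46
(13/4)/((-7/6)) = -2.79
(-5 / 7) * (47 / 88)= -235 / 616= -0.38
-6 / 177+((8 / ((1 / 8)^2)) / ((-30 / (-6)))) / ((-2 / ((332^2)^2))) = -622045705011.23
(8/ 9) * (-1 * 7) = -56/ 9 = -6.22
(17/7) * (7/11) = 17/11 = 1.55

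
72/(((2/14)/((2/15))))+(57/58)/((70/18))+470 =1091029/2030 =537.45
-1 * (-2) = 2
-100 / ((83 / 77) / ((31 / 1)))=-238700 / 83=-2875.90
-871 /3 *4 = -3484 /3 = -1161.33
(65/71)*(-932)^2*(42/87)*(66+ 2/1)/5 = 10750090624/2059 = 5221025.07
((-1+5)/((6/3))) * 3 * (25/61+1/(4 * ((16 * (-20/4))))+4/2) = 140937/9760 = 14.44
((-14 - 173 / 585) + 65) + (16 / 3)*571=1811182 / 585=3096.04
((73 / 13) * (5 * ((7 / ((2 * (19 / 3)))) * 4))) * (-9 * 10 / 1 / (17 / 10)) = -13797000 / 4199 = -3285.78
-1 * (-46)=46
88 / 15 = 5.87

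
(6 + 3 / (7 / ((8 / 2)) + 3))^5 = 31757969376 / 2476099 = 12825.81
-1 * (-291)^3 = 24642171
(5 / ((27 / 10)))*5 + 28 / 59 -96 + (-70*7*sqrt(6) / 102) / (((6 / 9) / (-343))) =-137422 / 1593 + 84035*sqrt(6) / 34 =5967.94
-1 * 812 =-812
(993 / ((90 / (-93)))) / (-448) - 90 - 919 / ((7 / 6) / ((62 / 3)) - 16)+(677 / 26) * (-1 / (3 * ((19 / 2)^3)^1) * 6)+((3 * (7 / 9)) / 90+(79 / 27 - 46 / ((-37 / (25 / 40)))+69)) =11203060038270823 / 262986267922560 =42.60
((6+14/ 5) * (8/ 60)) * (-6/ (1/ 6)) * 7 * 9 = -66528/ 25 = -2661.12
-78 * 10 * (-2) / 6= 260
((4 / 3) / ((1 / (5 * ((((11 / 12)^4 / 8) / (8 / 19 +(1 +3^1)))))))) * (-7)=-1390895 / 1492992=-0.93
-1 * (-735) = 735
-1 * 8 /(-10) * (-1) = -4 /5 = -0.80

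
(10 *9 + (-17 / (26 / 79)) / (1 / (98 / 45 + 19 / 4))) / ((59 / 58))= -36352109 / 138060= -263.31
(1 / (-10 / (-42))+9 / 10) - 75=-699 / 10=-69.90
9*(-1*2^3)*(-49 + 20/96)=3513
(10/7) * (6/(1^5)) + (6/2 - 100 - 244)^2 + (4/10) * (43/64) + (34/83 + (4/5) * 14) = 2162276555/18592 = 116301.45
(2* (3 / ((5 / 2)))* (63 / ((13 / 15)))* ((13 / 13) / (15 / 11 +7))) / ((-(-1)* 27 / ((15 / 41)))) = 3465 / 12259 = 0.28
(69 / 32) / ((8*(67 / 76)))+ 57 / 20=67659 / 21440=3.16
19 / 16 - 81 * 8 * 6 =-62189 / 16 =-3886.81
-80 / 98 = -40 / 49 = -0.82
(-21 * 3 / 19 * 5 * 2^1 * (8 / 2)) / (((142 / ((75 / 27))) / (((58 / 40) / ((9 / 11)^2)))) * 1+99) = -1.08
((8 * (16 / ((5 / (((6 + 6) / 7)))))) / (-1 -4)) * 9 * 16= -221184 / 175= -1263.91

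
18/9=2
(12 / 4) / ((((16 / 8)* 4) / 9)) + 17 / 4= 61 / 8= 7.62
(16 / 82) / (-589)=-8 / 24149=-0.00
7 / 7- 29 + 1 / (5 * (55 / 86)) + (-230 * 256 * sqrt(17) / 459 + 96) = 18786 / 275- 58880 * sqrt(17) / 459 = -460.59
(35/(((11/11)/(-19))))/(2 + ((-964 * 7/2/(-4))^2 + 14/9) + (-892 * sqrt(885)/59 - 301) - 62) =-0.00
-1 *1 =-1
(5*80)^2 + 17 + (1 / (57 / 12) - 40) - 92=3037819 / 19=159885.21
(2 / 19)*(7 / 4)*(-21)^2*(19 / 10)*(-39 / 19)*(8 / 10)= -120393 / 475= -253.46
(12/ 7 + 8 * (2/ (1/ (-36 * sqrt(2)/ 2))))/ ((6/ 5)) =10/ 7 - 240 * sqrt(2) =-337.98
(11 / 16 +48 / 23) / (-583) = -1021 / 214544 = -0.00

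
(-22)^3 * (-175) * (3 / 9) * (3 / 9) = 1863400 / 9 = 207044.44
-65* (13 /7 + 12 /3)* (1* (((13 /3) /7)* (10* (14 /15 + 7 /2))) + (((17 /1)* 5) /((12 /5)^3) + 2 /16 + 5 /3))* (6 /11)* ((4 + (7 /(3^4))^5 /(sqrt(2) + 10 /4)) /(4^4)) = -2759716320741075475 /24036385369632768 + 391246371425* sqrt(2) /12018192684816384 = -114.81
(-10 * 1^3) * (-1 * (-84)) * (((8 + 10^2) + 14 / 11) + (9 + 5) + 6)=-1194480 / 11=-108589.09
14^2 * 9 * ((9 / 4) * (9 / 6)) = 11907 / 2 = 5953.50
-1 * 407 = -407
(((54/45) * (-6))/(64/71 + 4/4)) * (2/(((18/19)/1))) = -5396/675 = -7.99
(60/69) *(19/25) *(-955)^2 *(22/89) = 148989.33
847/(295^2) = 847/87025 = 0.01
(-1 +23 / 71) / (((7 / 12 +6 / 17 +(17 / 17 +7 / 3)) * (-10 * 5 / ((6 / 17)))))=0.00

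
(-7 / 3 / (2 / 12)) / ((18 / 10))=-7.78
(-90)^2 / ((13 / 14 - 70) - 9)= -113400 / 1093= -103.75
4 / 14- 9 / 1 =-61 / 7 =-8.71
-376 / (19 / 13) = -4888 / 19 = -257.26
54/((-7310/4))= -108/3655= -0.03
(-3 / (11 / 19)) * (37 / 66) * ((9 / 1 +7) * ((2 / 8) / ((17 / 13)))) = -18278 / 2057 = -8.89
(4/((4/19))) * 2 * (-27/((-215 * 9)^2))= -38/138675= -0.00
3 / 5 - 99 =-492 / 5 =-98.40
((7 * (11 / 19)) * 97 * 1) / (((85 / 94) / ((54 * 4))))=151650576 / 1615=93901.29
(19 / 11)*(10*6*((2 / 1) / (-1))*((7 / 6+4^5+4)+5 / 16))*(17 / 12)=-79805225 / 264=-302292.52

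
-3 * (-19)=57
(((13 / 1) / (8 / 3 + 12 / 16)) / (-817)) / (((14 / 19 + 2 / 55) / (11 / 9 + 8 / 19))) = -200915 / 20299182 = -0.01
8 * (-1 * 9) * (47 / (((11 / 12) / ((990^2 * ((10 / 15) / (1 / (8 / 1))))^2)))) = -100868868587520000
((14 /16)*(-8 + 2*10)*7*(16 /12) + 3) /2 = 101 /2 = 50.50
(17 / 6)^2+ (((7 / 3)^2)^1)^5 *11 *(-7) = -87000480563 / 236196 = -368340.19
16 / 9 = 1.78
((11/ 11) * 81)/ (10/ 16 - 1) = -216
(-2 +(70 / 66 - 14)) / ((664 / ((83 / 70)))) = -493 / 18480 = -0.03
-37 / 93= -0.40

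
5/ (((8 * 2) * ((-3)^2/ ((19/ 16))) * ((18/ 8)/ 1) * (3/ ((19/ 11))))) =1805/ 171072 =0.01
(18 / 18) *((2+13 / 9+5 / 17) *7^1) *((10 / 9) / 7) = 4.15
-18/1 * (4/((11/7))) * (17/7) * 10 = -12240/11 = -1112.73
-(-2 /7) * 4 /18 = 4 /63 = 0.06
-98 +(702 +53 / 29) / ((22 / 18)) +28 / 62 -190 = 2851103 / 9889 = 288.31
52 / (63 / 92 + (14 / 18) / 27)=1162512 / 15953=72.87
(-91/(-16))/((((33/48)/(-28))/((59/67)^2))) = -8869588/49379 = -179.62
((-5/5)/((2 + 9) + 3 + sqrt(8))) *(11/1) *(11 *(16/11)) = -616/47 + 88 *sqrt(2)/47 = -10.46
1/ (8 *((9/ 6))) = 1/ 12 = 0.08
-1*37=-37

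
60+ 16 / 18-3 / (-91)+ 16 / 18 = 50623 / 819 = 61.81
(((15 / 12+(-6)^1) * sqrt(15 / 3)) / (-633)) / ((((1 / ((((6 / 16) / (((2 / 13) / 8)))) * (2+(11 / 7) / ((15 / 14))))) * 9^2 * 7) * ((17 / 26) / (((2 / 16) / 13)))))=3211 * sqrt(5) / 244059480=0.00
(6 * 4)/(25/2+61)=0.33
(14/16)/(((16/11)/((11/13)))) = 847/1664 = 0.51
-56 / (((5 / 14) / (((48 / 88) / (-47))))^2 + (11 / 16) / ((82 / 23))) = -32401152 / 548054023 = -0.06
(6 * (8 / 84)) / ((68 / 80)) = 80 / 119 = 0.67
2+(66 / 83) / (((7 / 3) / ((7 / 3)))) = 232 / 83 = 2.80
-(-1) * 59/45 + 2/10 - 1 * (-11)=563/45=12.51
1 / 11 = 0.09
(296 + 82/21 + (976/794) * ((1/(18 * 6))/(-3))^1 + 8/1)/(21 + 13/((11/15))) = 381195100/47946087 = 7.95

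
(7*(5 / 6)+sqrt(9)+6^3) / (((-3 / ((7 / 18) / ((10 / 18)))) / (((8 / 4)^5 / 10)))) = -37772 / 225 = -167.88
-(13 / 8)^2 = -169 / 64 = -2.64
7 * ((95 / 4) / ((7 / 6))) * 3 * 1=855 / 2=427.50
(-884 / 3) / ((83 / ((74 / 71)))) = -65416 / 17679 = -3.70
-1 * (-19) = 19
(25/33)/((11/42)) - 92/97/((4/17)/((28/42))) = 7228/35211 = 0.21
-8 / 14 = -4 / 7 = -0.57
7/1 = 7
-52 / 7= -7.43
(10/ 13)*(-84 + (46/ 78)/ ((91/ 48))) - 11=-1159209/ 15379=-75.38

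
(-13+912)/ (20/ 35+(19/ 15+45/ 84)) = 377580/ 997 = 378.72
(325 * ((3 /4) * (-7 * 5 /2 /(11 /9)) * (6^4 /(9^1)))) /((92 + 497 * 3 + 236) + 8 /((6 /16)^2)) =-49754250 /185713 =-267.91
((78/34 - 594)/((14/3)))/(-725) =4311/24650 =0.17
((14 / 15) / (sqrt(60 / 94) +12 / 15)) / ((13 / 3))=1316 / 13 -35 * sqrt(1410) / 13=0.13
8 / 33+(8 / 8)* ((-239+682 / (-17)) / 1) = -156449 / 561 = -278.88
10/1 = 10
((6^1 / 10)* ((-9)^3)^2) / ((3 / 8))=4251528 / 5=850305.60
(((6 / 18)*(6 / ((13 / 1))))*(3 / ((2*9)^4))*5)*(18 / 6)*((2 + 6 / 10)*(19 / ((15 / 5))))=19 / 17496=0.00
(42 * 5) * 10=2100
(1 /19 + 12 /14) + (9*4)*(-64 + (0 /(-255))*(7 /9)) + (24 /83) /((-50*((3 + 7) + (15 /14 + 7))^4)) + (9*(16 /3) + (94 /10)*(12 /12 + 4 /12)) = -2242.56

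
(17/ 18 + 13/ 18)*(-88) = -146.67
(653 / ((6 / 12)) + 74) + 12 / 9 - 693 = 2065 / 3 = 688.33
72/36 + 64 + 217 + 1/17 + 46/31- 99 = 185.54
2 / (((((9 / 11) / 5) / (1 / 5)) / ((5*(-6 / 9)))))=-220 / 27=-8.15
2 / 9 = 0.22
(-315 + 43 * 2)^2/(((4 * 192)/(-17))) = -891497/768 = -1160.80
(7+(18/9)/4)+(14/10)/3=239/30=7.97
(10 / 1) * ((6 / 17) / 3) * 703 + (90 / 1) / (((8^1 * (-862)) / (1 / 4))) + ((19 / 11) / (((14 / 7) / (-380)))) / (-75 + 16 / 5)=770001442695 / 925898336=831.63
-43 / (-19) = 43 / 19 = 2.26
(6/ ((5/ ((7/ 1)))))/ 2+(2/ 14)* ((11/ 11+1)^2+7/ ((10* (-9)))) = 2999/ 630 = 4.76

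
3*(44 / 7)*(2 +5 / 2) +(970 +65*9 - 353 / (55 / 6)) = 616519 / 385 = 1601.35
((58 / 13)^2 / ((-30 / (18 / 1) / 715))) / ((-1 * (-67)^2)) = 111012 / 58357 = 1.90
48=48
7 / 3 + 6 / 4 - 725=-721.17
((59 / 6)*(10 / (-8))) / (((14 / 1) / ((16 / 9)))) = -295 / 189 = -1.56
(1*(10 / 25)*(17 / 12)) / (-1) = -17 / 30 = -0.57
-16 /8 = -2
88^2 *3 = 23232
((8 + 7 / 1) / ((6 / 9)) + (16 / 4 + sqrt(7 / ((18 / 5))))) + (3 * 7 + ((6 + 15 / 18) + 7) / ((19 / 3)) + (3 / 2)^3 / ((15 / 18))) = sqrt(70) / 6 + 20419 / 380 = 55.13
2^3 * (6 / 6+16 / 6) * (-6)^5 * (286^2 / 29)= -18657340416 / 29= -643356566.07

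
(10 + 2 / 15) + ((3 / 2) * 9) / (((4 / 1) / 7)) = 4051 / 120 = 33.76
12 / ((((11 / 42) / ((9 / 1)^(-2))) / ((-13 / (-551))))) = 728 / 54549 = 0.01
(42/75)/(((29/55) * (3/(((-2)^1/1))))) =-308/435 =-0.71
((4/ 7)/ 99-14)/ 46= -4849/ 15939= -0.30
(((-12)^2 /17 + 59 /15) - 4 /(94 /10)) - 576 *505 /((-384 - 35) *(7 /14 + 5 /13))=92024614157 /115499445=796.75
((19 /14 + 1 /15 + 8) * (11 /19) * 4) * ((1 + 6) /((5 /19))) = 43538 /75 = 580.51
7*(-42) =-294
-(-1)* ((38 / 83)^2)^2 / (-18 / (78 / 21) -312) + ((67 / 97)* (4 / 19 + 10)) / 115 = 0.06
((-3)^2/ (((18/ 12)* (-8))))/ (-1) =3/ 4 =0.75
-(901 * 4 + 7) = -3611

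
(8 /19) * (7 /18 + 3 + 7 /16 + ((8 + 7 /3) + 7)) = 3047 /342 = 8.91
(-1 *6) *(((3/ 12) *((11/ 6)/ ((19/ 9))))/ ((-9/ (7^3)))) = 3773/ 76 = 49.64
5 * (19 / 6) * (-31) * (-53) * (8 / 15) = 124868 / 9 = 13874.22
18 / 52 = 9 / 26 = 0.35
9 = 9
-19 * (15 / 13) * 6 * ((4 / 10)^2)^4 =-87552 / 1015625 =-0.09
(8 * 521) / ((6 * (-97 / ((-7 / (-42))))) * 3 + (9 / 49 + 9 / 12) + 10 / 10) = -816928 / 2052917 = -0.40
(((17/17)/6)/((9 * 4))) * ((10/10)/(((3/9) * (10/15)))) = 1/48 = 0.02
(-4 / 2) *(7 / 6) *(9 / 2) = -21 / 2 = -10.50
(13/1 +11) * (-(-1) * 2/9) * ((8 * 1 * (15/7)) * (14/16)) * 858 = 68640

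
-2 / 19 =-0.11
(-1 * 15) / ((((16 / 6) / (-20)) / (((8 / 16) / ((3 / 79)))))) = 5925 / 4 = 1481.25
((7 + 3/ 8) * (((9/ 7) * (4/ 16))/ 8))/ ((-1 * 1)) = -531/ 1792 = -0.30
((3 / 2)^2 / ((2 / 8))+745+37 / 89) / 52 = 67143 / 4628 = 14.51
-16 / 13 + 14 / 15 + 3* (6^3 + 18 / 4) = 257869 / 390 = 661.20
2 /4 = 1 /2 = 0.50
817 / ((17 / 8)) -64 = 5448 / 17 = 320.47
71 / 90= 0.79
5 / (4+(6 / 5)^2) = 125 / 136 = 0.92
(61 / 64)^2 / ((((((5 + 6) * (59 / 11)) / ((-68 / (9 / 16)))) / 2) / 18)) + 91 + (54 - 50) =26423 / 944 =27.99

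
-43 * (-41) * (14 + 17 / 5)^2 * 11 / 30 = 48928539 / 250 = 195714.16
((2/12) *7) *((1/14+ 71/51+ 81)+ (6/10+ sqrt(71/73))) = 7 *sqrt(5183)/438+ 296537/3060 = 98.06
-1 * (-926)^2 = -857476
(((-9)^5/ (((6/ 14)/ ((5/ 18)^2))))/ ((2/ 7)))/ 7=-42525/ 8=-5315.62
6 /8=3 /4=0.75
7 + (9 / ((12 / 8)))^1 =13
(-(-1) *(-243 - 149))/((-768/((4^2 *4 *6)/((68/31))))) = 1519/17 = 89.35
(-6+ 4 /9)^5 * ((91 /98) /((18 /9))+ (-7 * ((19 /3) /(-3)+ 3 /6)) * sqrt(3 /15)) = -6343750000 * sqrt(5) /531441-1015625000 /413343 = -29148.79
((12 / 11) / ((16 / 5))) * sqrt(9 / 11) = 45 * sqrt(11) / 484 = 0.31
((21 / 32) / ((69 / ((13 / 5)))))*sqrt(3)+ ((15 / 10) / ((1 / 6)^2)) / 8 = 91*sqrt(3) / 3680+ 27 / 4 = 6.79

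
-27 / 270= -1 / 10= -0.10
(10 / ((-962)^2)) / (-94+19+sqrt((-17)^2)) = -5 / 26837876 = -0.00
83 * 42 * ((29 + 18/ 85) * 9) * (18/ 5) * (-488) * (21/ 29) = -14370048489888/ 12325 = -1165926855.16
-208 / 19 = -10.95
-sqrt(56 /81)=-2*sqrt(14) /9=-0.83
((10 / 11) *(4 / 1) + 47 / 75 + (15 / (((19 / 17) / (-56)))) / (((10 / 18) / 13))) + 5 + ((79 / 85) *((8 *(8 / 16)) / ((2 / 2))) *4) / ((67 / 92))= -313464337198 / 17853825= -17557.27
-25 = -25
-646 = -646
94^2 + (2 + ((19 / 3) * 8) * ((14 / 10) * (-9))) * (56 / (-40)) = 243174 / 25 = 9726.96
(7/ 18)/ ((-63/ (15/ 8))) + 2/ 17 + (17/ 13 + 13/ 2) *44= 32808431/ 95472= 343.64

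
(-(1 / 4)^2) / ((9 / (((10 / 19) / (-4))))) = 5 / 5472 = 0.00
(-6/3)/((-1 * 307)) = 2/307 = 0.01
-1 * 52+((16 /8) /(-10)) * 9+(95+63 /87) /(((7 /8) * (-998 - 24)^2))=-14259006687 /265037815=-53.80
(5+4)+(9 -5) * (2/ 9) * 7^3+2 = 2843/ 9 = 315.89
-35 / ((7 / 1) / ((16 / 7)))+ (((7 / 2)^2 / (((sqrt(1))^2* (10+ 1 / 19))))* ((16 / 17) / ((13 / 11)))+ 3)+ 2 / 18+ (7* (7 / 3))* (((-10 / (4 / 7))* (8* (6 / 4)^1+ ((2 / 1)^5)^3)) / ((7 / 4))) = -14238051546032 / 2659293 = -5354074.01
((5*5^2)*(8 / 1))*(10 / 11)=10000 / 11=909.09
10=10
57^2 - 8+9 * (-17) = 3088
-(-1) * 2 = 2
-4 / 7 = -0.57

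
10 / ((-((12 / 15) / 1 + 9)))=-50 / 49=-1.02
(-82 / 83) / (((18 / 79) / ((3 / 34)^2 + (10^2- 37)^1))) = -26213227 / 95948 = -273.20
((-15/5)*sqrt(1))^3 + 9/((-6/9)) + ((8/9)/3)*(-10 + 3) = -42.57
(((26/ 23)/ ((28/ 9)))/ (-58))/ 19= -0.00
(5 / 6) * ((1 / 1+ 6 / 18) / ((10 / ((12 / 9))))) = 4 / 27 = 0.15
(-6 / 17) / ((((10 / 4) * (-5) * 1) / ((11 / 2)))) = 66 / 425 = 0.16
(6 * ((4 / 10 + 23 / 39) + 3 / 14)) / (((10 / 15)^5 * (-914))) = -798741 / 13307840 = -0.06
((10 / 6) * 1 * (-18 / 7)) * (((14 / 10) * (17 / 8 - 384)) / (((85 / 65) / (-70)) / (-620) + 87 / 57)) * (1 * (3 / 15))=1637449450 / 5454041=300.23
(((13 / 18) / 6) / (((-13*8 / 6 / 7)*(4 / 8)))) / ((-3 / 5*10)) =7 / 432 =0.02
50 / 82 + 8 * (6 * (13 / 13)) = 1993 / 41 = 48.61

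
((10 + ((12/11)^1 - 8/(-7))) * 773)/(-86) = -364083/3311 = -109.96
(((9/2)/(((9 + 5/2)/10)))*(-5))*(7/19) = -3150/437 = -7.21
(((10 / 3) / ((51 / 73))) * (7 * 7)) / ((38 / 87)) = 518665 / 969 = 535.26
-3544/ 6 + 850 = 259.33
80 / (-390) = -8 / 39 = -0.21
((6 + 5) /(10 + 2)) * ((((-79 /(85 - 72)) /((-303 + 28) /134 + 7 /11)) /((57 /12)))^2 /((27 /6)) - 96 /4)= -156649720977266 /7174680546267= -21.83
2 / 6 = 1 / 3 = 0.33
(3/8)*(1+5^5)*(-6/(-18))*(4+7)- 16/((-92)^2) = 9095093/2116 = 4298.25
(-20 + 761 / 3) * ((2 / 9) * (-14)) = -19628 / 27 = -726.96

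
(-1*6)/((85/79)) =-5.58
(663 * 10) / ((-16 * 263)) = -3315 / 2104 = -1.58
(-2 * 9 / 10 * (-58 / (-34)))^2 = 68121 / 7225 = 9.43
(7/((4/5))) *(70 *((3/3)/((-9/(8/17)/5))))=-160.13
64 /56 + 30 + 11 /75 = 16427 /525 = 31.29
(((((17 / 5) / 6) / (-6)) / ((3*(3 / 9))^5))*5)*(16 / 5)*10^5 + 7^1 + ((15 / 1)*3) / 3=-1359802 / 9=-151089.11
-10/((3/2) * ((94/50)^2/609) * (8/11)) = -6978125/4418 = -1579.48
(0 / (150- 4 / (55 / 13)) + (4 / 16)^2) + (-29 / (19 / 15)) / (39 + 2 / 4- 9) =-12761 / 18544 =-0.69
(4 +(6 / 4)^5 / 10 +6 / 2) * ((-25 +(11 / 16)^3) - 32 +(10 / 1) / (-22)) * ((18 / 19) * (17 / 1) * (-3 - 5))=977871802869 / 17121280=57114.41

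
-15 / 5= -3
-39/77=-0.51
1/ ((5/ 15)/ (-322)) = -966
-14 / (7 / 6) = -12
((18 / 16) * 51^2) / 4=23409 / 32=731.53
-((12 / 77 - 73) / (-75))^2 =-31460881 / 33350625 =-0.94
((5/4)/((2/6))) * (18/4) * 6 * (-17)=-6885/4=-1721.25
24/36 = 2/3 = 0.67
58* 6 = 348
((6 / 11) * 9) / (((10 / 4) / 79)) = 8532 / 55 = 155.13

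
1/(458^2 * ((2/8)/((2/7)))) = 2/367087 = 0.00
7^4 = 2401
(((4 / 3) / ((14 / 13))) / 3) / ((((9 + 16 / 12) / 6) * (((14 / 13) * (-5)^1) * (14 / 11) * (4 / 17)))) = -31603 / 212660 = -0.15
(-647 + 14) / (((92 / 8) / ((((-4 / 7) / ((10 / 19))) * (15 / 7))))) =144324 / 1127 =128.06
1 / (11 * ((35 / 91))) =0.24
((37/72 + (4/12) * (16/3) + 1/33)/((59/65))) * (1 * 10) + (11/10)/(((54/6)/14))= 3188267/116820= 27.29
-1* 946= -946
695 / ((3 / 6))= 1390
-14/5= -2.80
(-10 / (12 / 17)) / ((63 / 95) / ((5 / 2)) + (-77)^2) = -40375 / 16898406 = -0.00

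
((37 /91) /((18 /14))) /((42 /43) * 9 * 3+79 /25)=39775 /3714399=0.01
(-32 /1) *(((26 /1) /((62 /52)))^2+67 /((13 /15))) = -221007776 /12493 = -17690.53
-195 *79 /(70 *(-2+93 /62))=3081 /7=440.14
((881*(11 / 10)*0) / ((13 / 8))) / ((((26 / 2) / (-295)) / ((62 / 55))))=0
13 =13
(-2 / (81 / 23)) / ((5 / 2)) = -92 / 405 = -0.23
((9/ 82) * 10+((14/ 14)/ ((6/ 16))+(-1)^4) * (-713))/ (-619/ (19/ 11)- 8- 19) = 6.78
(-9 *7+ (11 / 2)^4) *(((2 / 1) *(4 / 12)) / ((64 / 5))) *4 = 68165 / 384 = 177.51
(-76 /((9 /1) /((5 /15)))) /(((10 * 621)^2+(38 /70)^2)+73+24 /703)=-32724650 /448341776547183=-0.00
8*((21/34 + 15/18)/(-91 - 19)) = -296/2805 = -0.11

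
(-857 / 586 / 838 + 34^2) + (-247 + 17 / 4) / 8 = 4422183251 / 3928544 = 1125.65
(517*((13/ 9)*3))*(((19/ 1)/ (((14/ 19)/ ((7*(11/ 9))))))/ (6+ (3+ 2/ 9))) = 26689091/ 498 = 53592.55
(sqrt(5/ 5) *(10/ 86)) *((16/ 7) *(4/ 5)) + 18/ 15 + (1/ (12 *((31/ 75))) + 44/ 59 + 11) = 147101351/ 11010580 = 13.36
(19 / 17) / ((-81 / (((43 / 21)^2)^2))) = -64957219 / 267800337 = -0.24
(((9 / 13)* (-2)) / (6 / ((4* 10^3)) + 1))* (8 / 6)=-48000 / 26039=-1.84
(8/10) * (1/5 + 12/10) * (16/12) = 112/75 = 1.49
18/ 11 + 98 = 1096/ 11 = 99.64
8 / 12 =2 / 3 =0.67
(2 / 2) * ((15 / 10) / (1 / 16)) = 24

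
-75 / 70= -15 / 14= -1.07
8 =8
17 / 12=1.42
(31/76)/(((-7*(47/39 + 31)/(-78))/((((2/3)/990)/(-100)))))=-5239/5512584000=-0.00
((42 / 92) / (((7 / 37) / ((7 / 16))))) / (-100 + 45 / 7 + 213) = 5439 / 615296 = 0.01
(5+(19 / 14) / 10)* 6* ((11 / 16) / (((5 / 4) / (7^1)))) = 23727 / 200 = 118.64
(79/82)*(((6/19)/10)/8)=237/62320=0.00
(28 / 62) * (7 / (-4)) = -49 / 62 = -0.79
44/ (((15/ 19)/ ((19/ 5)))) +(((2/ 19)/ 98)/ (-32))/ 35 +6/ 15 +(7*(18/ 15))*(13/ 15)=137305369/ 625632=219.47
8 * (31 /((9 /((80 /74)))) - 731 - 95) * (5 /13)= -10952720 /4329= -2530.08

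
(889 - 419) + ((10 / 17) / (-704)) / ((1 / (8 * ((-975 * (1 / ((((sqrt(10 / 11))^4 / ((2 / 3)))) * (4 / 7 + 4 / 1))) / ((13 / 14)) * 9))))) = 1046975 / 2176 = 481.15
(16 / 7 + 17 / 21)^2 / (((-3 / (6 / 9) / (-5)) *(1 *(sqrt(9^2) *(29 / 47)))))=1985750 / 1035909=1.92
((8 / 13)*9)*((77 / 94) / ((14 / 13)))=198 / 47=4.21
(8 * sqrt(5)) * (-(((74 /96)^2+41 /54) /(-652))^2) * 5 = -437580125 * sqrt(5) /2538707484672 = -0.00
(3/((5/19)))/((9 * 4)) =19/60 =0.32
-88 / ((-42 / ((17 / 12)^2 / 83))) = 3179 / 62748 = 0.05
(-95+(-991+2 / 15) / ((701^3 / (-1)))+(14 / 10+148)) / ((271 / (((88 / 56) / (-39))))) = -3091981742069 / 382276191724245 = -0.01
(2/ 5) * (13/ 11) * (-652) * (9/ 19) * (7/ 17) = -1067976/ 17765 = -60.12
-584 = -584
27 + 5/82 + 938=79135/82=965.06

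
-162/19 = -8.53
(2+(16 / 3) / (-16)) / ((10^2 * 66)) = 1 / 3960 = 0.00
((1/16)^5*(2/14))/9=1/66060288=0.00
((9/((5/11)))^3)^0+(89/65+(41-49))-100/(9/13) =-87794/585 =-150.08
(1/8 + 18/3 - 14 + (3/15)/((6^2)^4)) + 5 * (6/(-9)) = -94128479/8398080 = -11.21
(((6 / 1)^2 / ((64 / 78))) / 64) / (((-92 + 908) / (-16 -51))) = -7839 / 139264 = -0.06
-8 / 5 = -1.60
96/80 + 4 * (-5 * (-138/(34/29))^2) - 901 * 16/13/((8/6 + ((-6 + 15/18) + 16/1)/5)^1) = -36477913546/131495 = -277409.13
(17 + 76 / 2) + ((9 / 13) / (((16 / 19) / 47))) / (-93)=351961 / 6448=54.58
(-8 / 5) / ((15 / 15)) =-8 / 5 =-1.60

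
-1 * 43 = -43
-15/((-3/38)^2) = -7220/3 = -2406.67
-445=-445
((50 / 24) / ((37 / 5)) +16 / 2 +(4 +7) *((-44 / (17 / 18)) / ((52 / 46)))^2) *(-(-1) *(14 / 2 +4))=4458685564663 / 21685404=205607.68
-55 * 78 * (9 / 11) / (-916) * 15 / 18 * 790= 1155375 / 458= 2522.65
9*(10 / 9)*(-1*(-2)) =20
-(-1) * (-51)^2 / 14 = 2601 / 14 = 185.79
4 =4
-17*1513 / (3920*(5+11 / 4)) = -25721 / 30380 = -0.85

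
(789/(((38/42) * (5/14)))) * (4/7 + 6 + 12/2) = 2916144/95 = 30696.25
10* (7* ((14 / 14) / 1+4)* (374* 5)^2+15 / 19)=23254385150 / 19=1223915007.89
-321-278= -599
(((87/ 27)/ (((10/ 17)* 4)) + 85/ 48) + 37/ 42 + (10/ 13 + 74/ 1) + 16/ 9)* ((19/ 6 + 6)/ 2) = 58067141/ 157248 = 369.27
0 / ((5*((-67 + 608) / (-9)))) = 0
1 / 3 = 0.33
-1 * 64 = -64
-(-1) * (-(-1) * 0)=0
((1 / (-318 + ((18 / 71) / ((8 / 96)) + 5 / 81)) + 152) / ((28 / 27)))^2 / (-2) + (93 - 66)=-55096570912214562777 / 5142415112939552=-10714.14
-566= -566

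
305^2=93025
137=137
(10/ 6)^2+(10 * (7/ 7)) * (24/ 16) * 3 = 430/ 9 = 47.78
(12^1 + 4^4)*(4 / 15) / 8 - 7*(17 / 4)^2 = -28201 / 240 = -117.50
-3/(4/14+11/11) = -7/3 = -2.33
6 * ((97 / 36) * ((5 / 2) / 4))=485 / 48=10.10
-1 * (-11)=11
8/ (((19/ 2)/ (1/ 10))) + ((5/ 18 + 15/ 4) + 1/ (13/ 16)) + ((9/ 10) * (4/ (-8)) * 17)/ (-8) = 2240431/ 355680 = 6.30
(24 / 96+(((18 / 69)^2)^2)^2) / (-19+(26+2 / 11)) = 861494741195 / 24746271348796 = 0.03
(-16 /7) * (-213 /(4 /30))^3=65229279750 /7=9318468535.71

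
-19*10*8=-1520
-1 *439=-439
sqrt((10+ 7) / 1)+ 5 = sqrt(17)+ 5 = 9.12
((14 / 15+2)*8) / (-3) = -352 / 45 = -7.82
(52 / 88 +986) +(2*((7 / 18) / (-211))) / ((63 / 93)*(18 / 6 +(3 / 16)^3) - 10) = 41677186879579 / 42243615810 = 986.59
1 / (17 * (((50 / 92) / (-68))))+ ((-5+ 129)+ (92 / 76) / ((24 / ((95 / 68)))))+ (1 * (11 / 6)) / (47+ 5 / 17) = 957437087 / 8200800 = 116.75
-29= -29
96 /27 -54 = -50.44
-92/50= -46/25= -1.84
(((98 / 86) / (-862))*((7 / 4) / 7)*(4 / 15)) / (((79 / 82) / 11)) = -22099 / 21961605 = -0.00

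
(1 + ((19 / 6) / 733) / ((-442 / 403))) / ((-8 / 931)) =-138665933 / 1196256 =-115.92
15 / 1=15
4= 4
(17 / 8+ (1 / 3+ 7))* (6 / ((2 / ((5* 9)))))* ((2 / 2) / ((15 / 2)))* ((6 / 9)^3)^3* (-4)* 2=-232448 / 6561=-35.43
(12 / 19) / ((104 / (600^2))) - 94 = 516782 / 247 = 2092.23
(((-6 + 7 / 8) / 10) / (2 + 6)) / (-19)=41 / 12160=0.00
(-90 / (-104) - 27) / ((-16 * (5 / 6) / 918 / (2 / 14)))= 1871343 / 7280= 257.05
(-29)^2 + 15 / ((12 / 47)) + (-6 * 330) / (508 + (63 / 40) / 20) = 1456524337 / 1625852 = 895.85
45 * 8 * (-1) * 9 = -3240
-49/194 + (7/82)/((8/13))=-7245/63632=-0.11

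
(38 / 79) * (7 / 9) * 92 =24472 / 711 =34.42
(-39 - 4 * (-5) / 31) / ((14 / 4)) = -2378 / 217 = -10.96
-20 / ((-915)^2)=-4 / 167445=-0.00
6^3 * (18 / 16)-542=-299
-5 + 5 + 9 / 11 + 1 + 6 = 86 / 11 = 7.82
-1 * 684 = -684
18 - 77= -59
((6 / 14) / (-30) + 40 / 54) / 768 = 1373 / 1451520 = 0.00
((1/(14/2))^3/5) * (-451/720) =-451/1234800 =-0.00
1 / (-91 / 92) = -92 / 91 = -1.01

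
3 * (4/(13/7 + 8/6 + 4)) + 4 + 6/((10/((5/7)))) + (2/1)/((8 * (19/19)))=26837/4228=6.35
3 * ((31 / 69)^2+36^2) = 6171217 / 1587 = 3888.61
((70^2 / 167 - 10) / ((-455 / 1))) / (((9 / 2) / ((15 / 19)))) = -340 / 45591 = -0.01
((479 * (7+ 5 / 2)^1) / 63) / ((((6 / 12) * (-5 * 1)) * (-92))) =9101 / 28980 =0.31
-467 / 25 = -18.68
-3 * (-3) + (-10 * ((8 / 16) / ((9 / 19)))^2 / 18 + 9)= 50683 / 2916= 17.38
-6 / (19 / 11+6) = -66 / 85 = -0.78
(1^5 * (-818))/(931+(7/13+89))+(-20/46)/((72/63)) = -1442673/1220564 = -1.18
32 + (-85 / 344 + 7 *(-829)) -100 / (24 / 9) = -1998209 / 344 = -5808.75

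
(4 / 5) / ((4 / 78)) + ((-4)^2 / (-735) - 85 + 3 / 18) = -6787 / 98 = -69.26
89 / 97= 0.92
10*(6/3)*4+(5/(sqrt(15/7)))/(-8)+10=90 - sqrt(105)/24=89.57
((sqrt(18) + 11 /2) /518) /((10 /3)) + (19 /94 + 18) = 9 * sqrt(2) /5180 + 8864531 /486920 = 18.21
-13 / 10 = -1.30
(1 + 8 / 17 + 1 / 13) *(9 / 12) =513 / 442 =1.16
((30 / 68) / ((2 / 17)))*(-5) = -75 / 4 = -18.75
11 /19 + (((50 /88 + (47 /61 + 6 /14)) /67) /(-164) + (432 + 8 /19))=89389588349 /206442544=433.00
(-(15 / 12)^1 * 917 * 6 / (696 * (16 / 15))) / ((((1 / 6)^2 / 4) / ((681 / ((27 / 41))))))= -640088925 / 464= -1379501.99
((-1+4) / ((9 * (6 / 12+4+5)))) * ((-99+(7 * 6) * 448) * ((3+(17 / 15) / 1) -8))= -723724 / 285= -2539.38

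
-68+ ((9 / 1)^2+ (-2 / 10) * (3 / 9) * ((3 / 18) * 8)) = 581 / 45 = 12.91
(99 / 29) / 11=9 / 29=0.31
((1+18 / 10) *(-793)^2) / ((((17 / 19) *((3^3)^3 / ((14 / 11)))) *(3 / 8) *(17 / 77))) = 131142685856 / 85325805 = 1536.96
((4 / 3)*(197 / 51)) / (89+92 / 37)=29156 / 517905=0.06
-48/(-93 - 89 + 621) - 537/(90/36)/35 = -479886/76825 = -6.25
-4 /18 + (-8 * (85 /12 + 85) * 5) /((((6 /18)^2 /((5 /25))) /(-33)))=1969108 /9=218789.78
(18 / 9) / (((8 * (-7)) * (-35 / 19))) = 19 / 980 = 0.02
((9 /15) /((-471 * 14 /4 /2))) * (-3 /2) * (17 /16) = 51 /43960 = 0.00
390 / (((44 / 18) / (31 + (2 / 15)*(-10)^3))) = -16326.82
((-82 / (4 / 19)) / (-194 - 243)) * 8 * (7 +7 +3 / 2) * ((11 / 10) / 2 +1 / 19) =291059 / 4370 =66.60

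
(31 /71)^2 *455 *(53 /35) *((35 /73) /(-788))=-23174515 /289978484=-0.08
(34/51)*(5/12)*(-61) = -305/18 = -16.94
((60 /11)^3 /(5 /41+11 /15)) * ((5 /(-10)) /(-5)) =6642000 /350053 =18.97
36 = 36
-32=-32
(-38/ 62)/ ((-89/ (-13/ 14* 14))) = -0.09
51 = 51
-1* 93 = -93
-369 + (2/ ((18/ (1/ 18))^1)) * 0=-369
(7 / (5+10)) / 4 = 7 / 60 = 0.12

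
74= 74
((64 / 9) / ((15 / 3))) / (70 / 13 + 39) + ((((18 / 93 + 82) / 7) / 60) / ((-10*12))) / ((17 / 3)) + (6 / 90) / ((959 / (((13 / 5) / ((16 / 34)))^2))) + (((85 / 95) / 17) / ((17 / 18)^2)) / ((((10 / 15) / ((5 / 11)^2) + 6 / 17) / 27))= 31143008204936629 / 65024756914824000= 0.48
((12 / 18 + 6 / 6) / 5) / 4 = 1 / 12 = 0.08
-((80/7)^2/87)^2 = -2.25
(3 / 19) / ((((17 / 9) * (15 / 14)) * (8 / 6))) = 189 / 3230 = 0.06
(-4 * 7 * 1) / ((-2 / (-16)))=-224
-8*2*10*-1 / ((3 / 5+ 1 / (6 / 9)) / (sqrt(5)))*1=1600*sqrt(5) / 21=170.37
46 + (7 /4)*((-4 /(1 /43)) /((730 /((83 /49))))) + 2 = 241711 /5110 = 47.30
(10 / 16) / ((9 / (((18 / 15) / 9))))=1 / 108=0.01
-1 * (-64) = 64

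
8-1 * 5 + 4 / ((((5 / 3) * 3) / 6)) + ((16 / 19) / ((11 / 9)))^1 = 8871 / 1045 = 8.49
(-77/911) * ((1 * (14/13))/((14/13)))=-77/911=-0.08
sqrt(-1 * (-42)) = sqrt(42) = 6.48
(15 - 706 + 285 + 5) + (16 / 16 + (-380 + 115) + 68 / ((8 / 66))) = -104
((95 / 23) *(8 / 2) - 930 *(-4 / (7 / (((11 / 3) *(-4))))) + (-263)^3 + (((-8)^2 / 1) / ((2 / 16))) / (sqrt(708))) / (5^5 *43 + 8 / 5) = -4883458645 / 36057721 + 1280 *sqrt(177) / 118923291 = -135.43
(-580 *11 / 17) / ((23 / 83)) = -529540 / 391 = -1354.32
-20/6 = -10/3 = -3.33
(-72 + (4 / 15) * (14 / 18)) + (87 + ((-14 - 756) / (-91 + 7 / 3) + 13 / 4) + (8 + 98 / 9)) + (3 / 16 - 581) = -21947453 / 41040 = -534.78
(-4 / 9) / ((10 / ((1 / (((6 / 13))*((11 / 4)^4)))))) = -3328 / 1976535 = -0.00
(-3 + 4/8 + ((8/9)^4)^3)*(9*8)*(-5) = 25494174578660/31381059609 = 812.41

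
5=5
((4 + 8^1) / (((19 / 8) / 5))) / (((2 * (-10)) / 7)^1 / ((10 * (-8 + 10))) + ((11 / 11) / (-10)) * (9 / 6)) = -67200 / 779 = -86.26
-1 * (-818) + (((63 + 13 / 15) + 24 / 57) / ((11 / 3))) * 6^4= 24600122 / 1045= 23540.79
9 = 9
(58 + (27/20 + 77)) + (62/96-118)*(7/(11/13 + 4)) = -71629/2160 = -33.16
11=11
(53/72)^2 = 2809/5184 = 0.54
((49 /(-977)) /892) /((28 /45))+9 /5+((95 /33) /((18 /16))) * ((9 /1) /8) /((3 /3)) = 2691090617 /575179440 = 4.68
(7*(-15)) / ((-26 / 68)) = 3570 / 13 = 274.62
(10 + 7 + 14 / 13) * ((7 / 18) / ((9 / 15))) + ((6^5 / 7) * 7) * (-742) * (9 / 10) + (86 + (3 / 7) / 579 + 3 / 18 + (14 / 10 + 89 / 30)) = -5192710.55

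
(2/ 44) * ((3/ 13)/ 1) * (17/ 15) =17/ 1430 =0.01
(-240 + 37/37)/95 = -239/95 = -2.52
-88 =-88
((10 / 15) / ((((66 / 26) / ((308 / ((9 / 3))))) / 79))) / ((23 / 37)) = 2127944 / 621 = 3426.64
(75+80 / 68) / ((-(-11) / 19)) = 24605 / 187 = 131.58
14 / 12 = 7 / 6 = 1.17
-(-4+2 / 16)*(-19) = -589 / 8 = -73.62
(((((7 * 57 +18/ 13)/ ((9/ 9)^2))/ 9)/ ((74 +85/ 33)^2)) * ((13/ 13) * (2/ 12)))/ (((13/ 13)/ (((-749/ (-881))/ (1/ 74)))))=831132665/ 10447964891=0.08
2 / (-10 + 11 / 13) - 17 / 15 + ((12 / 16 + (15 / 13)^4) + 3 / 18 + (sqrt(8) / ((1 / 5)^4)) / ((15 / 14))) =272723473 / 203925540 + 3500* sqrt(2) / 3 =1651.25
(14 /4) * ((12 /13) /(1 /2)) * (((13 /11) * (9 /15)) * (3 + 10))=3276 /55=59.56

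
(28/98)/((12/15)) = 5/14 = 0.36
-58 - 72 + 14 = -116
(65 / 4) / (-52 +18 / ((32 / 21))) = -260 / 643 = -0.40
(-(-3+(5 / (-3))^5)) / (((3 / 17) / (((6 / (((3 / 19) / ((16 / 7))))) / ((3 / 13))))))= 517854272 / 15309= 33826.79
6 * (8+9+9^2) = 588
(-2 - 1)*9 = -27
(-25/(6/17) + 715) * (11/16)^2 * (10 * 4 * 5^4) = 1461453125/192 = 7611735.03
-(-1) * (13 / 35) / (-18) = -13 / 630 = -0.02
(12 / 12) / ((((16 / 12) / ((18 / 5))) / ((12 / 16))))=2.02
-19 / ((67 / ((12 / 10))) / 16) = -5.44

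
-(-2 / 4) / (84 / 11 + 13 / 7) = 77 / 1462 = 0.05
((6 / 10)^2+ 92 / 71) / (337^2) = 2939 / 201584975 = 0.00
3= 3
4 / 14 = 2 / 7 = 0.29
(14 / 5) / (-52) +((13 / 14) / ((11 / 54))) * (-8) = -365579 / 10010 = -36.52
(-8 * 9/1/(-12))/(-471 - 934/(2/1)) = -3/469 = -0.01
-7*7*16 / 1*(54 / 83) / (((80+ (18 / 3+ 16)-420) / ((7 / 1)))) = 49392 / 4399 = 11.23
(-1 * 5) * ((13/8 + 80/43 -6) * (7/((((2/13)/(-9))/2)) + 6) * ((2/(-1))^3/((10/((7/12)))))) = 1640905/344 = 4770.07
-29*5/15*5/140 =-0.35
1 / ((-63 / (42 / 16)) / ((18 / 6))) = -1 / 8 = -0.12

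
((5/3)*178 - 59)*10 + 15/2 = 14305/6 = 2384.17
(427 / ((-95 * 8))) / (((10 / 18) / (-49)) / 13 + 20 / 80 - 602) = 2447991 / 2621876690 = 0.00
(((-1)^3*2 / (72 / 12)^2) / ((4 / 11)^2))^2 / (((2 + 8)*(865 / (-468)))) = -190333 / 19929600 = -0.01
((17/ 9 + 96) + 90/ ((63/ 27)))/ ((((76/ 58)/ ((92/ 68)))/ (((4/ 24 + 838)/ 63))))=28837286771/ 15383844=1874.52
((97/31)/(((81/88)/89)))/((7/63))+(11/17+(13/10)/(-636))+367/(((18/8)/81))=160234991807/10055160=15935.60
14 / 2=7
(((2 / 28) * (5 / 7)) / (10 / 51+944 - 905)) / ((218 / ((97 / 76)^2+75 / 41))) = 0.00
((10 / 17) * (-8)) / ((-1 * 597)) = 80 / 10149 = 0.01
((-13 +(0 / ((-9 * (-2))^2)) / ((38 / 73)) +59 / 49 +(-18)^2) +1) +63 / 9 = 320.20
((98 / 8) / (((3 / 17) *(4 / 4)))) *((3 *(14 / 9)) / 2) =5831 / 36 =161.97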